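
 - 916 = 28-944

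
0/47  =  0 = 0.00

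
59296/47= 1261 + 29/47 = 1261.62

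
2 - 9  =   - 7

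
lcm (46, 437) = 874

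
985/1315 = 197/263 = 0.75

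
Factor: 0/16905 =0^1 = 0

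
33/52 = 33/52 = 0.63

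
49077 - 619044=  - 569967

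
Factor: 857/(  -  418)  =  -2^( - 1) * 11^(  -  1)*19^( - 1)* 857^1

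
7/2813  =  7/2813 = 0.00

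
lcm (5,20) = 20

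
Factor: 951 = 3^1 * 317^1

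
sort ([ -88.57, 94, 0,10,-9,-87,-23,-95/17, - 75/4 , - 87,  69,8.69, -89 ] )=[  -  89, - 88.57, - 87, - 87,-23, -75/4, - 9 ,  -  95/17, 0, 8.69, 10, 69,94]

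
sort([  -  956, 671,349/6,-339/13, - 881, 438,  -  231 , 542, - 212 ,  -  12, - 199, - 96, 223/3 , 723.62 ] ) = [ - 956, - 881,  -  231 , - 212 , - 199, - 96 , - 339/13, -12, 349/6, 223/3,438 , 542, 671, 723.62 ] 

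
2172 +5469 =7641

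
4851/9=539 = 539.00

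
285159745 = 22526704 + 262633041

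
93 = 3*31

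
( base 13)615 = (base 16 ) 408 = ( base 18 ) 336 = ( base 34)UC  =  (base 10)1032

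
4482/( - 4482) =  - 1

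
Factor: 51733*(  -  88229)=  - 11^1*83^1*1063^1*4703^1 =- 4564350857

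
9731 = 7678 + 2053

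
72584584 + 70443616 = 143028200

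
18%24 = 18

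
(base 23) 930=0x12de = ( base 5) 123310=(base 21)ak0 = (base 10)4830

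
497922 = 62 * 8031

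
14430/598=24 + 3/23 = 24.13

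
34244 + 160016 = 194260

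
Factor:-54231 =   -  3^1*18077^1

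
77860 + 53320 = 131180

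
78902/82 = 39451/41 = 962.22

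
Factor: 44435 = 5^1*8887^1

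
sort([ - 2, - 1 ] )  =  [ - 2, - 1] 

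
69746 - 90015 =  -20269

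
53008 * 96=5088768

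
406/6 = 203/3 = 67.67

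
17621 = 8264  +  9357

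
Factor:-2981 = -11^1*271^1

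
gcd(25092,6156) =36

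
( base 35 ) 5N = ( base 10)198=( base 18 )b0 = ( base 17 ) BB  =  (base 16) C6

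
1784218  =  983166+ 801052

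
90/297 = 10/33 = 0.30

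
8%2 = 0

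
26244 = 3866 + 22378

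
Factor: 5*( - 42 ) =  - 2^1*3^1*5^1*7^1 = - 210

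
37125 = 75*495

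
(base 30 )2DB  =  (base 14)B33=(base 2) 100010011001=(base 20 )5A1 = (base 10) 2201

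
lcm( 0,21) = 0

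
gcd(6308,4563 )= 1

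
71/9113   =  71/9113 = 0.01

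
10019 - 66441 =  - 56422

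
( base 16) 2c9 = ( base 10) 713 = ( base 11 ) 599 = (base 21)1ck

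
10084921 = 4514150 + 5570771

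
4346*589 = 2559794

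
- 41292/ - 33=13764/11 =1251.27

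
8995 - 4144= 4851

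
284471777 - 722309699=-437837922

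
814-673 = 141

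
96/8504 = 12/1063 = 0.01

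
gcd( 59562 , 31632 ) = 6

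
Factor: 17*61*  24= 24888 = 2^3*3^1 * 17^1*61^1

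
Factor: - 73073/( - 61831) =13/11 =11^ ( - 1)* 13^1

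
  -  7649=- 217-7432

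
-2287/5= - 458 + 3/5 = -457.40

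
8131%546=487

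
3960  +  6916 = 10876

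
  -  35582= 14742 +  - 50324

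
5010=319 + 4691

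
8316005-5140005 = 3176000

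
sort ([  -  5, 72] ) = [-5,72]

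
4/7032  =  1/1758  =  0.00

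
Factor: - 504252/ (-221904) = 609/268 = 2^ ( - 2 )*3^1*  7^1 * 29^1*67^( - 1 ) 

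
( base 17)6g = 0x76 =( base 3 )11101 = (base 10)118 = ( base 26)4E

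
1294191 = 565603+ 728588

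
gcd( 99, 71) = 1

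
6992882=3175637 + 3817245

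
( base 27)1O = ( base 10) 51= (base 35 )1g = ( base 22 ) 27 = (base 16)33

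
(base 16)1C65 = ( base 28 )97H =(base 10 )7269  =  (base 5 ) 213034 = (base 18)147F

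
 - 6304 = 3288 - 9592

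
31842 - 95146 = - 63304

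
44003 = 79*557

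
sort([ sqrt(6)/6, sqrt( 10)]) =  [sqrt ( 6)/6,sqrt(10 ) ]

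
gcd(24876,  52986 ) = 6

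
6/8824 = 3/4412 = 0.00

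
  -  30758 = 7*(  -  4394 )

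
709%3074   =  709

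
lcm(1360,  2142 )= 85680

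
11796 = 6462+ 5334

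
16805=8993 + 7812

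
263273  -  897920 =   -  634647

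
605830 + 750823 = 1356653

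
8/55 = 8/55=0.15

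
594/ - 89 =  - 7 + 29/89 = - 6.67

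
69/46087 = 69/46087 = 0.00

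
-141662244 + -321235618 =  - 462897862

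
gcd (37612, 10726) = 2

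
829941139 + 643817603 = 1473758742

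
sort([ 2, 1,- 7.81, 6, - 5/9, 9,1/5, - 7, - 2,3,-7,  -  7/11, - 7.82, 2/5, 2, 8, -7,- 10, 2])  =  [-10,  -  7.82,- 7.81, -7, - 7,-7,- 2,-7/11,-5/9, 1/5, 2/5,1, 2,2,2, 3,6,8 , 9]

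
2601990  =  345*7542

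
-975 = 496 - 1471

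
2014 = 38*53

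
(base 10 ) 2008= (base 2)11111011000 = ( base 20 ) 508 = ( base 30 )26S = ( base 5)31013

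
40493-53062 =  - 12569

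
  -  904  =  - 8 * 113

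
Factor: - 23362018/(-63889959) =2^1*3^( - 1)*7^ (-1)*43^(-1)*1549^1 * 7541^1*70753^(-1)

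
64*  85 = 5440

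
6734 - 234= 6500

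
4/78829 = 4/78829 = 0.00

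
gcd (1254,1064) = 38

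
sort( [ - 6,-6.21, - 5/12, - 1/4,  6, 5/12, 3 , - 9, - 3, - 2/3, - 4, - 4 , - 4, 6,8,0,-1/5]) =[ - 9, - 6.21, - 6, - 4,- 4, - 4, - 3, - 2/3, - 5/12, - 1/4, - 1/5, 0, 5/12, 3,  6,6,8 ]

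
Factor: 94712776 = 2^3 * 11839097^1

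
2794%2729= 65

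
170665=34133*5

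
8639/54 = 159 +53/54 = 159.98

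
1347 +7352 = 8699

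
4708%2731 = 1977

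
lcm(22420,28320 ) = 538080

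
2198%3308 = 2198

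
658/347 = 658/347= 1.90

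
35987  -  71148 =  - 35161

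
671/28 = 671/28  =  23.96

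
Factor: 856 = 2^3*107^1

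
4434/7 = 633 + 3/7 = 633.43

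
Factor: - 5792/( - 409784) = 2^2*283^(-1) = 4/283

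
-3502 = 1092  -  4594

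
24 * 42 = 1008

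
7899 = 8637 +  - 738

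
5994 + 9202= 15196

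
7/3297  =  1/471 = 0.00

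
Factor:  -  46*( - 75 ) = 2^1* 3^1*5^2 * 23^1 = 3450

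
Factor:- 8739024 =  - 2^4*3^1*7^1*31^1 * 839^1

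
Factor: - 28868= - 2^2*7^1*1031^1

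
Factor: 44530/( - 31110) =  - 73/51 = - 3^(  -  1)*17^( -1 )*73^1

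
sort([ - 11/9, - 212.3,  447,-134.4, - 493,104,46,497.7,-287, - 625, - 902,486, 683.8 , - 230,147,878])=[ - 902, - 625, - 493, - 287, - 230, - 212.3, - 134.4 ,-11/9,46, 104,147, 447,486, 497.7, 683.8,878 ] 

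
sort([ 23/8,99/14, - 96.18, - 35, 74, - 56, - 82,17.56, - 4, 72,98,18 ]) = [- 96.18,- 82, - 56,-35,- 4, 23/8  ,  99/14,17.56, 18, 72, 74, 98]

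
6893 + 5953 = 12846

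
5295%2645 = 5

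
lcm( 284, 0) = 0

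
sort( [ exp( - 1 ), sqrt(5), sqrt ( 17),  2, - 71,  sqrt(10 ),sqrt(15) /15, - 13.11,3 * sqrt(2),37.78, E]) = [-71, - 13.11, sqrt(15) /15,exp( - 1), 2, sqrt(5), E, sqrt(10), sqrt ( 17 ), 3*sqrt(2), 37.78]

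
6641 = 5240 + 1401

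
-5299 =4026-9325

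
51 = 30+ 21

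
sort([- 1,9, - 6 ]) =[ -6, - 1,9] 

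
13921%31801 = 13921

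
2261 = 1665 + 596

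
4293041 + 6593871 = 10886912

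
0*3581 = 0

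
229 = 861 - 632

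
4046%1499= 1048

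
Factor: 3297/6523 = 3^1*7^1* 11^( - 1) * 157^1*593^( - 1) 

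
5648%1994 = 1660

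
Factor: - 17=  - 17^1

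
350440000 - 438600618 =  - 88160618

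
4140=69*60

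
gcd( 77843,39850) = 1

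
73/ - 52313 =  -73/52313 = - 0.00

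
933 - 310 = 623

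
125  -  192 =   -  67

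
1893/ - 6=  -316 + 1/2= -315.50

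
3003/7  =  429 = 429.00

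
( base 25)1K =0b101101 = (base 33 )1C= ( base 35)1A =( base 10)45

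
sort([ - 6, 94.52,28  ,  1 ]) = [ - 6,  1  ,  28, 94.52 ]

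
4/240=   1/60 = 0.02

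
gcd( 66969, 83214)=9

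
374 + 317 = 691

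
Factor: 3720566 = 2^1*103^1 * 18061^1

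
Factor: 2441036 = 2^2*13^2*23^1*157^1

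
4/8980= 1/2245 = 0.00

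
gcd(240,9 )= 3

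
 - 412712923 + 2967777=-409745146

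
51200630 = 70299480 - 19098850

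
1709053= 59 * 28967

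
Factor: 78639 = 3^1*11^1*2383^1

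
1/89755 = 1/89755 = 0.00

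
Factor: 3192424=2^3*41^1*9733^1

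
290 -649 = - 359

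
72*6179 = 444888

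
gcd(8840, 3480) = 40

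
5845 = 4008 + 1837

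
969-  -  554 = 1523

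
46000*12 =552000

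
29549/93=317 + 68/93 =317.73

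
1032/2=516 = 516.00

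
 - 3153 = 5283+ - 8436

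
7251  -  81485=-74234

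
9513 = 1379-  -8134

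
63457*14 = 888398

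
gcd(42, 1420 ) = 2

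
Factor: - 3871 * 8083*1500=-2^2 *3^1*5^3*7^2*59^1 * 79^1*137^1 = - 46933939500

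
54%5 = 4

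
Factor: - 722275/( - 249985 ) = 835/289=5^1*17^( - 2)*167^1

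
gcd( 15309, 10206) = 5103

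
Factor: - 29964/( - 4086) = 22/3 = 2^1*3^( - 1)*11^1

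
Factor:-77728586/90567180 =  - 2^( - 1)*3^( - 3 )*5^( - 1 )*11^( - 1)*13^1*79^( - 1 )*193^( - 1 )*953^1*3137^1 = - 38864293/45283590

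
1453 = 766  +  687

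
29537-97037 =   -  67500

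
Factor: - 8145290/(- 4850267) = 2^1*5^1 * 337^1*1987^(  -  1)*2417^1*2441^( - 1 ) 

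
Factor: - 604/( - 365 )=2^2*5^( - 1 ) * 73^( - 1 )*151^1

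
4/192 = 1/48 = 0.02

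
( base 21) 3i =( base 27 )30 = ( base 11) 74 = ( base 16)51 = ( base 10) 81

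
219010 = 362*605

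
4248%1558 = 1132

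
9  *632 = 5688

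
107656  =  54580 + 53076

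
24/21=8/7  =  1.14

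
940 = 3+937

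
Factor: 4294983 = 3^1*7^1*11^1*18593^1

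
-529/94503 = - 1 + 93974/94503=- 0.01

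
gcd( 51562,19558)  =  1778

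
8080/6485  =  1 + 319/1297 = 1.25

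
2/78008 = 1/39004 = 0.00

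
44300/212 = 11075/53 = 208.96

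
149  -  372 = - 223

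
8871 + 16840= 25711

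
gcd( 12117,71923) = 1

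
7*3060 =21420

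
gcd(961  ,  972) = 1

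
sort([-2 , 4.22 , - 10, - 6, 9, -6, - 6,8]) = [-10,-6, - 6, - 6,- 2, 4.22,8,9] 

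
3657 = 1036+2621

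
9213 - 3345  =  5868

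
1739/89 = 1739/89 = 19.54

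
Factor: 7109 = 7109^1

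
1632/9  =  544/3 = 181.33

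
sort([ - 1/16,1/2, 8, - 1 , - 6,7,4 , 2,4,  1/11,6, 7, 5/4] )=[ - 6, -1, - 1/16,1/11,  1/2,5/4,2, 4, 4,6,7,7, 8 ]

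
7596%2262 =810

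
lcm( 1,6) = 6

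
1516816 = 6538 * 232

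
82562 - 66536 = 16026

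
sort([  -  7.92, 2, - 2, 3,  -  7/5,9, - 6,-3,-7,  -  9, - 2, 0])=[ - 9,-7.92, - 7, - 6, - 3,- 2,-2,  -  7/5,0, 2, 3, 9 ]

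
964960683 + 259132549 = 1224093232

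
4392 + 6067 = 10459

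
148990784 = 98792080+50198704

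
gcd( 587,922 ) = 1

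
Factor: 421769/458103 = 859/933 = 3^(-1 )*311^(  -  1 )  *  859^1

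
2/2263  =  2/2263  =  0.00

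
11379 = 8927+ 2452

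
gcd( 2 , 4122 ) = 2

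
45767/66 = 693 + 29/66 = 693.44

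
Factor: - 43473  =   - 3^1*43^1 * 337^1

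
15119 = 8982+6137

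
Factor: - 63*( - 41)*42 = 108486=2^1*3^3 * 7^2*41^1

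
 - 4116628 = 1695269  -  5811897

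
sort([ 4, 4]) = [ 4,4 ]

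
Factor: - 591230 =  - 2^1*5^1*59123^1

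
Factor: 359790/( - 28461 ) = -2^1*5^1*53^( - 1 )*67^1 = - 670/53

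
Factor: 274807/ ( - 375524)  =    -  2^( - 2)*13^1*269^( - 1) * 349^( - 1 )*21139^1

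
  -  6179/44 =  - 141 + 25/44 =- 140.43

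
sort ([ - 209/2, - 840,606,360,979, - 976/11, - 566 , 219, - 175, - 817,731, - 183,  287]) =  [ - 840, - 817, - 566, - 183, - 175 , - 209/2, - 976/11, 219, 287 , 360,606, 731, 979]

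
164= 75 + 89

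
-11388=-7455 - 3933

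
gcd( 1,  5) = 1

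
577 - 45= 532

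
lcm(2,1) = 2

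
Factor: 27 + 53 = 80 = 2^4*5^1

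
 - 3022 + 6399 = 3377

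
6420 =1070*6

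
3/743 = 3/743= 0.00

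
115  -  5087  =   - 4972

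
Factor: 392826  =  2^1 * 3^1*7^1 * 47^1 *199^1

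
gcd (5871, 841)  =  1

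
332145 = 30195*11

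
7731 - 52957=-45226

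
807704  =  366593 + 441111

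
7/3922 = 7/3922 = 0.00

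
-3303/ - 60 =1101/20 = 55.05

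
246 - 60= 186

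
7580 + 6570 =14150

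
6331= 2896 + 3435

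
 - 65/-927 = 65/927 = 0.07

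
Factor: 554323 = 7^1 *11^1*23^1*313^1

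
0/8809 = 0 = 0.00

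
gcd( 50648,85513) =1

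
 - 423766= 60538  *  ( - 7 )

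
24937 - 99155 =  - 74218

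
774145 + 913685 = 1687830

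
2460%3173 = 2460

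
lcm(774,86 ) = 774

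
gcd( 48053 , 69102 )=1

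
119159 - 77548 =41611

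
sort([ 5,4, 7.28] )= [4 , 5 , 7.28] 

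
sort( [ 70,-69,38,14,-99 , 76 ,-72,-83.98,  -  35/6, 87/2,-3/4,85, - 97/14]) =[ - 99, - 83.98, - 72, - 69, - 97/14, - 35/6, - 3/4 , 14, 38 , 87/2, 70, 76, 85 ]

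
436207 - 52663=383544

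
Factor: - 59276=  -  2^2*7^1*29^1 *73^1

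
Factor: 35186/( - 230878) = - 73/479  =  - 73^1*479^ ( - 1)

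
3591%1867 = 1724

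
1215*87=105705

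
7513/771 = 7513/771 = 9.74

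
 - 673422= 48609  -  722031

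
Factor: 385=5^1 * 7^1*11^1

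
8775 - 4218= 4557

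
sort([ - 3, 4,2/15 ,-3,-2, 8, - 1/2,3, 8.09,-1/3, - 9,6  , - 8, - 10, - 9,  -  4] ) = [ - 10, -9, - 9, - 8, - 4, - 3, - 3, - 2, - 1/2, - 1/3,2/15, 3, 4, 6 , 8,  8.09] 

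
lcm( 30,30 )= 30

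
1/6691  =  1/6691 = 0.00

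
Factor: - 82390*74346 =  - 6125366940 = - 2^2*3^1*5^1*7^1*11^1*107^1*12391^1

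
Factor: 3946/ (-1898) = -1973/949=- 13^(-1)*73^( -1)*1973^1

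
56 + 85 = 141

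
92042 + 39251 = 131293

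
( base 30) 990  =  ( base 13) 3a6b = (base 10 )8370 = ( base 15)2730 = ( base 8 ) 20262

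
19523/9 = 19523/9 = 2169.22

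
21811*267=5823537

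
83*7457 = 618931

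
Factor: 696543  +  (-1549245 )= -2^1 * 3^1 * 23^1*37^1*167^1 = - 852702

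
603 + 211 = 814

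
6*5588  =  33528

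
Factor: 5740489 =19^1 * 431^1 * 701^1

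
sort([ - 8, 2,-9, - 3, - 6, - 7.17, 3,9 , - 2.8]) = [ - 9, - 8, - 7.17, - 6, - 3, - 2.8, 2, 3, 9]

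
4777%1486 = 319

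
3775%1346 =1083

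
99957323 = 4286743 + 95670580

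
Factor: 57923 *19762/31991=2^1*41^1*241^1 *31991^(  -  1 ) * 57923^1=1144674326/31991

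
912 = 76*12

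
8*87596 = 700768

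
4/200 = 1/50 = 0.02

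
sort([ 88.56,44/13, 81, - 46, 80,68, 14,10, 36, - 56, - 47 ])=[ - 56, - 47, - 46, 44/13, 10,  14,36, 68 , 80,81, 88.56]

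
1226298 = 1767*694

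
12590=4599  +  7991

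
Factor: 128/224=4/7 = 2^2 * 7^(  -  1) 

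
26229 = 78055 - 51826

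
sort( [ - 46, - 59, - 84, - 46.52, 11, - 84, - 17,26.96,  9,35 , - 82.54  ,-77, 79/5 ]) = [ - 84, - 84 ,  -  82.54, - 77, - 59, - 46.52, - 46,- 17,9, 11, 79/5 , 26.96,35]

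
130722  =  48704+82018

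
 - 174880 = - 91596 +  - 83284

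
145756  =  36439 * 4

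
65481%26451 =12579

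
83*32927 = 2732941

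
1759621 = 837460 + 922161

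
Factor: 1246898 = 2^1 * 283^1*2203^1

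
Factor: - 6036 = -2^2*3^1*503^1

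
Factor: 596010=2^1*3^1*5^1*19867^1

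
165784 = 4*41446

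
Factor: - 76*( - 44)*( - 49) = -2^4*7^2*11^1*19^1 = - 163856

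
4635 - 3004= 1631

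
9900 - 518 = 9382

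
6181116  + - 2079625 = 4101491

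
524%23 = 18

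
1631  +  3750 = 5381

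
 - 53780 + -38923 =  - 92703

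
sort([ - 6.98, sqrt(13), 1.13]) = [ - 6.98, 1.13, sqrt ( 13)] 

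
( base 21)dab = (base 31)662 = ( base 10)5954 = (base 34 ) 554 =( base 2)1011101000010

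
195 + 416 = 611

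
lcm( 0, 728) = 0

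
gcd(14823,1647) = 1647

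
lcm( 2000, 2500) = 10000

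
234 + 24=258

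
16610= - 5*( - 3322)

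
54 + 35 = 89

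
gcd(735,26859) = 21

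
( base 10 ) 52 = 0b110100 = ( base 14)3A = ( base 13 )40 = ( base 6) 124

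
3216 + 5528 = 8744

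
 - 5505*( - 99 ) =544995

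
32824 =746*44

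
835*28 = 23380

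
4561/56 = 4561/56  =  81.45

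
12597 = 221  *57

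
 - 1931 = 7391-9322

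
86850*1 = 86850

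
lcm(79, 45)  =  3555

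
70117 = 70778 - 661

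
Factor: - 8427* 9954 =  - 83882358 = - 2^1*3^3*7^1*53^2 * 79^1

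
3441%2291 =1150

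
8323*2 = 16646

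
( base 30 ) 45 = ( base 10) 125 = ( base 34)3N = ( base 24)55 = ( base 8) 175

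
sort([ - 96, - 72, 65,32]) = [ - 96, - 72, 32,65 ] 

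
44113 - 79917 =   -  35804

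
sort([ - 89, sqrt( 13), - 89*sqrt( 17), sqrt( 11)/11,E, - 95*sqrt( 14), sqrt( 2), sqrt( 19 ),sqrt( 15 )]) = [  -  89 * sqrt( 17 ) ,  -  95*sqrt( 14 ),-89 , sqrt(11) /11, sqrt( 2), E , sqrt(13 ),sqrt( 15), sqrt(19) ] 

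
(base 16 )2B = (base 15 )2d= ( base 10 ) 43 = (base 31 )1C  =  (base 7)61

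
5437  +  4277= 9714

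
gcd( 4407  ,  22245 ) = 3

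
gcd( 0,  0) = 0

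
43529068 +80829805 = 124358873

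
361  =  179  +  182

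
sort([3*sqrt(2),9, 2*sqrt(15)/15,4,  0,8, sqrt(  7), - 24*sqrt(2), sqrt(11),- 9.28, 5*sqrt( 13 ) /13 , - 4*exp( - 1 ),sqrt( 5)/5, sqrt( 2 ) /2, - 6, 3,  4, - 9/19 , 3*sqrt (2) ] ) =[ - 24*sqrt(2), - 9.28, - 6, - 4*exp(-1),-9/19,0,sqrt(5) /5,2*sqrt(15)/15,sqrt(2) /2,5*sqrt( 13) /13,sqrt(7), 3, sqrt (11 ) , 4, 4, 3*sqrt( 2 ), 3*sqrt (2),8,9]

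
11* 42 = 462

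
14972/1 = 14972 = 14972.00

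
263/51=263/51 = 5.16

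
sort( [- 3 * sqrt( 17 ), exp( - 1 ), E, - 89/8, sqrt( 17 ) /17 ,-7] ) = [  -  3*sqrt( 17 ) ,  -  89/8, -7, sqrt (17)/17, exp( - 1), E ] 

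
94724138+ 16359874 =111084012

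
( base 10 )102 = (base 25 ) 42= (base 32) 36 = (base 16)66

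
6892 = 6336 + 556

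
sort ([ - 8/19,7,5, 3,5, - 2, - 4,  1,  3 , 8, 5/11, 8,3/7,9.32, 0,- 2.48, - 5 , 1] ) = [ - 5, - 4,  -  2.48, - 2, -8/19,0, 3/7,  5/11 , 1, 1,3,  3, 5, 5 , 7,  8,8, 9.32] 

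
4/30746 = 2/15373 = 0.00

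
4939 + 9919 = 14858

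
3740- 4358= - 618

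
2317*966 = 2238222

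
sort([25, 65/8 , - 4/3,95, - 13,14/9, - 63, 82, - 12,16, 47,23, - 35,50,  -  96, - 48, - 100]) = [-100, - 96, - 63, - 48, - 35,-13, - 12, - 4/3,14/9,  65/8 , 16,23,  25,47,50, 82,  95 ]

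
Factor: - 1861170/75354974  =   - 930585/37677487  =  - 3^1 *5^1*62039^1*37677487^ ( -1)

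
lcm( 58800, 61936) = 4645200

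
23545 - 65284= - 41739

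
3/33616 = 3/33616 = 0.00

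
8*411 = 3288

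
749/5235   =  749/5235 = 0.14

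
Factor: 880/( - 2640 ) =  - 1/3  =  -3^ (-1 )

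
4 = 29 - 25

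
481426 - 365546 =115880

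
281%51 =26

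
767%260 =247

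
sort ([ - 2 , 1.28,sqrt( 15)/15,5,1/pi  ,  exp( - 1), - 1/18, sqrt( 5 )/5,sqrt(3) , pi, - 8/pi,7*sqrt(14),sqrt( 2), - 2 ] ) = [  -  8/pi, - 2, - 2,-1/18, sqrt(15)/15, 1/pi,exp ( - 1),sqrt( 5 )/5,1.28 , sqrt( 2),  sqrt( 3 ),pi,5,7 *sqrt( 14)]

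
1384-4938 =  - 3554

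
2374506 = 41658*57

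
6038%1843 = 509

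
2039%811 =417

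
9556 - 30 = 9526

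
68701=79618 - 10917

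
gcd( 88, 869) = 11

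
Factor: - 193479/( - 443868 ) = 2^(-2)*11^2*13^1*41^1*  47^( - 1 ) * 787^( - 1 ) = 64493/147956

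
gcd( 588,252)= 84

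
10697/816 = 10697/816 = 13.11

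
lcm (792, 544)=53856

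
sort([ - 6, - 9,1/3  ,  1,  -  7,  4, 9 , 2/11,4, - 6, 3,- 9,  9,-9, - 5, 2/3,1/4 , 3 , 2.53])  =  [ - 9 , - 9 , - 9, - 7 , - 6, - 6, -5,2/11 , 1/4,1/3,2/3 , 1, 2.53  ,  3,3, 4,4 , 9, 9]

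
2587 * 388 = 1003756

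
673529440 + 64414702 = 737944142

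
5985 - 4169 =1816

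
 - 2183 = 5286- 7469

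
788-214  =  574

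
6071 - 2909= 3162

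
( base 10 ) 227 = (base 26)8J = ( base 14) 123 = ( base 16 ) E3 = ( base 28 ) 83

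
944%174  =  74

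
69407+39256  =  108663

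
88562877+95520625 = 184083502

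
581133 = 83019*7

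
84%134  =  84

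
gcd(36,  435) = 3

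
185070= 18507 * 10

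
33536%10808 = 1112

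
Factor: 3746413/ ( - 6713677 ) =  - 11^1*23^( - 1 ) * 291899^( - 1 )*340583^1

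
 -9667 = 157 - 9824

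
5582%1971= 1640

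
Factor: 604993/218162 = 2^( - 1 )*7^( - 1)*281^1*2153^1 *15583^( - 1 ) 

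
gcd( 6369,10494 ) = 33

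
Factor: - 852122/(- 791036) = 426061/395518 = 2^( - 1)*197759^( - 1 )*426061^1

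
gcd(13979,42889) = 7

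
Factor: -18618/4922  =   - 3^1 * 23^( - 1)*29^1 = - 87/23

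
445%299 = 146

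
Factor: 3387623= 71^1 * 47713^1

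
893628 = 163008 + 730620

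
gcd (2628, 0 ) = 2628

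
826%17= 10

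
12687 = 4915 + 7772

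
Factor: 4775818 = 2^1*2387909^1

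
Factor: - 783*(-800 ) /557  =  2^5*3^3*5^2 * 29^1* 557^ ( - 1)= 626400/557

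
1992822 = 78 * 25549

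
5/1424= 5/1424 = 0.00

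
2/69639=2/69639=0.00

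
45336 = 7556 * 6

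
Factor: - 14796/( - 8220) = 9/5 = 3^2*5^( - 1)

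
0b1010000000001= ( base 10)5121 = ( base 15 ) 17B6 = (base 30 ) 5kl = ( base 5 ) 130441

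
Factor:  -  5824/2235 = - 2^6*3^( - 1)*5^( - 1) * 7^1*13^1*149^(-1 )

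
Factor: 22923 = 3^4*283^1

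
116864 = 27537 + 89327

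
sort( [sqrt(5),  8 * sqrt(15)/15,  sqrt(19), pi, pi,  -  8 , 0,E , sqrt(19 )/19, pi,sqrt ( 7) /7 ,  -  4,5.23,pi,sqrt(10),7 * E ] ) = [ - 8,-4, 0,sqrt( 19)/19, sqrt( 7)/7,8*sqrt( 15 ) /15,sqrt(5),E , pi , pi , pi,  pi , sqrt( 10),sqrt(19 ),5.23,  7 * E]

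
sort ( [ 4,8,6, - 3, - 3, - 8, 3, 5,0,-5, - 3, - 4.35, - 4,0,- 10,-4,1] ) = [ - 10, - 8,  -  5, - 4.35, - 4 , - 4 , - 3, - 3,-3, 0,0,1,3,4,5,6  ,  8]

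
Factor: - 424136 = -2^3*53017^1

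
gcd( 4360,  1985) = 5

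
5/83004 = 5/83004 = 0.00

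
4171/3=4171/3  =  1390.33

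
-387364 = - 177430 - 209934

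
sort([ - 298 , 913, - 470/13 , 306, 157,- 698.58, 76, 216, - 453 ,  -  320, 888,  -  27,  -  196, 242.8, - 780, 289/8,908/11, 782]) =[ - 780 ,  -  698.58, - 453,- 320,  -  298, - 196, - 470/13, - 27, 289/8, 76 , 908/11, 157, 216, 242.8, 306, 782, 888 , 913]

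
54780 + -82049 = - 27269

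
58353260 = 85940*679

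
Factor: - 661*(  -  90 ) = 59490=2^1*3^2*5^1*661^1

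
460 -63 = 397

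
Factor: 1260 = 2^2*3^2*5^1*7^1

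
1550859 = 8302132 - 6751273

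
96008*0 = 0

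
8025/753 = 10 + 165/251 =10.66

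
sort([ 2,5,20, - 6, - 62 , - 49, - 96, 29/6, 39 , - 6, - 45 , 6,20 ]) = [ - 96, - 62, - 49,-45, - 6,-6, 2, 29/6,5,6, 20, 20 , 39]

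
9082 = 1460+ 7622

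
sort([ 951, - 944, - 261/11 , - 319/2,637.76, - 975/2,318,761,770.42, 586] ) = [  -  944, - 975/2, - 319/2, - 261/11,318, 586, 637.76, 761,770.42,951] 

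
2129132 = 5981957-3852825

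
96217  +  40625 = 136842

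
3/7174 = 3/7174  =  0.00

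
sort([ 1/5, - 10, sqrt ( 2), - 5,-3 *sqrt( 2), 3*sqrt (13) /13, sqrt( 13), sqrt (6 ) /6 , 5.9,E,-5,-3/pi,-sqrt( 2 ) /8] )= [ -10,-5,-5,-3*sqrt ( 2),-3/pi,  -  sqrt(2 )/8, 1/5,  sqrt(6 )/6,3 * sqrt( 13) /13, sqrt ( 2 ),E, sqrt( 13), 5.9]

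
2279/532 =4 + 151/532 = 4.28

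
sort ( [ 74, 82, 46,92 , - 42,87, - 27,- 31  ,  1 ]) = [  -  42, - 31, - 27 , 1 , 46, 74 , 82,87 , 92] 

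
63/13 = 4+11/13 = 4.85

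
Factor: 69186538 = 2^1*47^1*736027^1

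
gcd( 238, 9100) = 14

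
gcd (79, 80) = 1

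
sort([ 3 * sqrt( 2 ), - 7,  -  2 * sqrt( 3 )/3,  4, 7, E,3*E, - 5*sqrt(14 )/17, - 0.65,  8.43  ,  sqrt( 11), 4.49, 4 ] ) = [ - 7, - 2*sqrt( 3 )/3  , - 5*sqrt( 14 ) /17, - 0.65,  E, sqrt( 11 ),4, 4, 3 * sqrt( 2 ),4.49, 7, 3*E, 8.43]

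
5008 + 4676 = 9684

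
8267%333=275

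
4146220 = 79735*52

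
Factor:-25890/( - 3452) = 15/2 = 2^( - 1)*3^1*5^1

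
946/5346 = 43/243 = 0.18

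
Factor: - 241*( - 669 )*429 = 3^2*11^1*13^1*223^1*241^1 = 69167241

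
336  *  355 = 119280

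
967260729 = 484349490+482911239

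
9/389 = 9/389 = 0.02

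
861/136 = 861/136 = 6.33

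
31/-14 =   -  31/14  =  - 2.21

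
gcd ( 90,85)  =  5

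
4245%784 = 325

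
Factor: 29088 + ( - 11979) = 3^2*1901^1 =17109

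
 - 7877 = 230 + -8107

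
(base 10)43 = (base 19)25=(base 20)23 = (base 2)101011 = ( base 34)19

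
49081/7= 49081/7 = 7011.57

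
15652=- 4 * ( - 3913 ) 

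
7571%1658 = 939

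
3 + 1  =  4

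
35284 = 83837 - 48553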